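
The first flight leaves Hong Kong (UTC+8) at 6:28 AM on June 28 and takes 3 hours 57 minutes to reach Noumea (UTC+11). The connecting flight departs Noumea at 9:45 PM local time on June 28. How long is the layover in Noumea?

8 hours 20 minutes

Convert departure to UTC: 6:28 AM − 8:00 = 10:28 PM UTC on Jun 27.
Add 3 hours 57 minutes flight time → 2:25 AM UTC (Jun 28).
Noumea is UTC+11:00, so local arrival = 2:25 AM + 11:00 = 1:25 PM on Jun 28.
Layover = 9:45 PM − 1:25 PM = 8 hours 20 minutes.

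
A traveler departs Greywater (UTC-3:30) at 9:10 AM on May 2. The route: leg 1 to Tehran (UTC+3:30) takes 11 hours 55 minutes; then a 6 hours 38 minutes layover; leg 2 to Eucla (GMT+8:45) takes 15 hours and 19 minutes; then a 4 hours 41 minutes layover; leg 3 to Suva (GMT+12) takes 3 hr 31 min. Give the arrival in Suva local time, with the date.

Convert departure to UTC: 9:10 AM + 3:30 = 12:40 PM UTC on May 2.
Add 11 hours and 55 minutes leg 1 → 12:35 AM UTC (May 3).
Add 6 hours and 38 minutes layover in Tehran → 7:13 AM UTC.
Add 15 hours and 19 minutes leg 2 → 10:32 PM UTC.
Add 4 hours 41 minutes layover in Eucla → 3:13 AM UTC (May 4).
Add 3 hours 31 minutes leg 3 → 6:44 AM UTC.
Suva is UTC+12:00, so local arrival = 6:44 AM + 12:00 = 6:44 PM on May 4.

6:44 PM on May 4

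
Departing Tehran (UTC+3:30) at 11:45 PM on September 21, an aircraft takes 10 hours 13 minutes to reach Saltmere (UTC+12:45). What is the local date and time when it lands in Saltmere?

Saltmere is 9:15 ahead of Tehran.
After 10 hours 13 minutes it is 9:58 AM (Sep 22) in Tehran.
Shift by the zone difference: 9:58 AM + 9:15 = 7:13 PM on Sep 22 in Saltmere.

7:13 PM on September 22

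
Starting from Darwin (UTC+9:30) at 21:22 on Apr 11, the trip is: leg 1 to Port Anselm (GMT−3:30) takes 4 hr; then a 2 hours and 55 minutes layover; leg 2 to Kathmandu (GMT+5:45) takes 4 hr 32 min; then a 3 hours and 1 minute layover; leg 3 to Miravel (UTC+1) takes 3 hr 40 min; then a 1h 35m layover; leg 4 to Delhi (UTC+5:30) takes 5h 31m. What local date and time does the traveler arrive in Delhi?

18:36 on April 12

Convert departure to UTC: 21:22 − 9:30 = 11:52 UTC on Apr 11.
Add 4 hours leg 1 → 15:52 UTC.
Add 2 hours and 55 minutes layover in Port Anselm → 18:47 UTC.
Add 4 hours 32 minutes leg 2 → 23:19 UTC.
Add 3 hours and 1 minute layover in Kathmandu → 02:20 UTC (Apr 12).
Add 3 hours and 40 minutes leg 3 → 06:00 UTC.
Add 1 hour and 35 minutes layover in Miravel → 07:35 UTC.
Add 5 hours 31 minutes leg 4 → 13:06 UTC.
Delhi is UTC+5:30, so local arrival = 13:06 + 5:30 = 18:36 on Apr 12.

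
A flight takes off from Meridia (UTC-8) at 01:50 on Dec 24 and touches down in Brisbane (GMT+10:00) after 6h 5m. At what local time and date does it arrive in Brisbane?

01:55 on December 25

Brisbane is 18:00 ahead of Meridia.
After 6 hours 5 minutes it is 07:55 in Meridia.
Shift by the zone difference: 07:55 + 18:00 = 01:55 on Dec 25 in Brisbane.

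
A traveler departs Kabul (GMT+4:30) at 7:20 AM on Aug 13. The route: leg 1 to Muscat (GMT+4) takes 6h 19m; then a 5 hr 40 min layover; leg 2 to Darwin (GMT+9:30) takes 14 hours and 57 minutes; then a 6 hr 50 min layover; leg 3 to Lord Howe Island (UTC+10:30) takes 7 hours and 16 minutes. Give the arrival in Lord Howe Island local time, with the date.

Convert departure to UTC: 7:20 AM − 4:30 = 2:50 AM UTC on Aug 13.
Add 6 hours 19 minutes leg 1 → 9:09 AM UTC.
Add 5 hours 40 minutes layover in Muscat → 2:49 PM UTC.
Add 14 hours and 57 minutes leg 2 → 5:46 AM UTC (Aug 14).
Add 6 hours 50 minutes layover in Darwin → 12:36 PM UTC.
Add 7 hours 16 minutes leg 3 → 7:52 PM UTC.
Lord Howe Island is UTC+10:30, so local arrival = 7:52 PM + 10:30 = 6:22 AM on Aug 15.

6:22 AM on Aug 15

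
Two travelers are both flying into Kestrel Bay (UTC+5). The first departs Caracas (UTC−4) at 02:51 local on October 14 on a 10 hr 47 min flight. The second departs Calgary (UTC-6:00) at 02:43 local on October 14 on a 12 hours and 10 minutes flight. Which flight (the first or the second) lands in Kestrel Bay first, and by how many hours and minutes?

Flight 1 in UTC: 02:51 + 4:00 = 06:51 on Oct 14.
+10 hours 47 minutes → arrive 17:38 UTC on Oct 14.
Flight 2 in UTC: 02:43 + 6:00 = 08:43 on Oct 14.
+12 hours 10 minutes → arrive 20:53 UTC on Oct 14.
Flight 1 lands earlier by 3 hours 15 minutes.

the first, by 3 hours 15 minutes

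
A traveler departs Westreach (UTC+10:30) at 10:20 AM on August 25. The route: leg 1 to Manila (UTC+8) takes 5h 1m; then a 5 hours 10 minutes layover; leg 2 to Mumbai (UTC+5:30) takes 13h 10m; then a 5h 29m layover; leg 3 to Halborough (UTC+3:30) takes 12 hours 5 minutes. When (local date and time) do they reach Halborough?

Convert departure to UTC: 10:20 AM − 10:30 = 11:50 PM UTC on Aug 24.
Add 5 hours and 1 minute leg 1 → 4:51 AM UTC (Aug 25).
Add 5 hours and 10 minutes layover in Manila → 10:01 AM UTC.
Add 13 hours and 10 minutes leg 2 → 11:11 PM UTC.
Add 5 hours 29 minutes layover in Mumbai → 4:40 AM UTC (Aug 26).
Add 12 hours and 5 minutes leg 3 → 4:45 PM UTC.
Halborough is UTC+3:30, so local arrival = 4:45 PM + 3:30 = 8:15 PM on Aug 26.

8:15 PM on August 26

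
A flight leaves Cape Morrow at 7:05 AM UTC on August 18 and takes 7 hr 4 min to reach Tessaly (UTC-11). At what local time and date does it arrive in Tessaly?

Departure is given in UTC: 7:05 AM on Aug 18.
Add 7 hours 4 minutes → 2:09 PM UTC.
Tessaly is UTC−11:00: 2:09 PM − 11:00 = 3:09 AM on Aug 18.

3:09 AM on August 18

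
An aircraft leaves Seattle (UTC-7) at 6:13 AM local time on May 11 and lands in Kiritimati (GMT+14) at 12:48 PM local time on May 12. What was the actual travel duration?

9 hours 35 minutes

Departure in UTC: 6:13 AM + 7:00 = 1:13 PM on May 11.
Arrival in UTC: 12:48 PM − 14:00 = 10:48 PM on May 11.
Elapsed = 10:48 PM − 1:13 PM = 9 hours 35 minutes.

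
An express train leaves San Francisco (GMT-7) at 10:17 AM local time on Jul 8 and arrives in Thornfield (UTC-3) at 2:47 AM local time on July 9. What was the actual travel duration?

Departure in UTC: 10:17 AM + 7:00 = 5:17 PM on Jul 8.
Arrival in UTC: 2:47 AM + 3:00 = 5:47 AM on Jul 9.
Elapsed = 5:47 AM − 5:17 PM (+1 day) = 12 hours 30 minutes.

12 hours 30 minutes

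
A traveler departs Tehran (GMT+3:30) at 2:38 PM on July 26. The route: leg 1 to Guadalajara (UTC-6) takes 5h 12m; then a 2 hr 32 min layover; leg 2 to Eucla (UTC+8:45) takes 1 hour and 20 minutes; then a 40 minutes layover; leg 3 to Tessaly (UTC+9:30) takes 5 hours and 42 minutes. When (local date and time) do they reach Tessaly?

12:04 PM on Jul 27

Convert departure to UTC: 2:38 PM − 3:30 = 11:08 AM UTC on Jul 26.
Add 5 hours 12 minutes leg 1 → 4:20 PM UTC.
Add 2 hours and 32 minutes layover in Guadalajara → 6:52 PM UTC.
Add 1 hour and 20 minutes leg 2 → 8:12 PM UTC.
Add 40 minutes layover in Eucla → 8:52 PM UTC.
Add 5 hours 42 minutes leg 3 → 2:34 AM UTC (Jul 27).
Tessaly is UTC+9:30, so local arrival = 2:34 AM + 9:30 = 12:04 PM on Jul 27.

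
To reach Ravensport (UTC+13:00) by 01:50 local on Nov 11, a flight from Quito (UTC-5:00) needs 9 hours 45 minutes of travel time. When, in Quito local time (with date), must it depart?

22:05 on November 9

Target arrival in UTC: 01:50 − 13:00 = 12:50 on Nov 10.
Subtract 9 hours 45 minutes → departure 03:05 UTC on Nov 10.
Quito is UTC−5:00: 03:05 − 5:00 = 22:05 on Nov 9.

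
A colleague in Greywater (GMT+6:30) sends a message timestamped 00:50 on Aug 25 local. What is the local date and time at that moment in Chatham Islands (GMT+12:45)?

07:05 on August 25

Chatham Islands is 6:15 ahead of Greywater.
Shift by the zone difference: 00:50 + 6:15 = 07:05 on Aug 25 in Chatham Islands.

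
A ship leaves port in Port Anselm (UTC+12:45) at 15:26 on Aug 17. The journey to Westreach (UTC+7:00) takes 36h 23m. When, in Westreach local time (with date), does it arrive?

Convert departure to UTC: 15:26 − 12:45 = 02:41 UTC on Aug 17.
Add 36 hours 23 minutes travel time → 15:04 UTC (Aug 18).
Westreach is UTC+7:00, so local arrival = 15:04 + 7:00 = 22:04 on Aug 18.

22:04 on August 18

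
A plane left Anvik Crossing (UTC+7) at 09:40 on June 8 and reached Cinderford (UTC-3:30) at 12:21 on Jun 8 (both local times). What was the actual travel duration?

Cinderford is 10:30 behind Anvik Crossing.
Clock-face elapsed time (ignoring zones) is 2 hours 41 minutes.
Actual elapsed = 2 hours 41 minutes + 10:30 = 13 hours 11 minutes.

13 hours 11 minutes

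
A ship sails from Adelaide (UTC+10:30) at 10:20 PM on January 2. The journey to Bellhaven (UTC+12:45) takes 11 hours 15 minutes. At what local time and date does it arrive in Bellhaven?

11:50 AM on Jan 3

Convert departure to UTC: 10:20 PM − 10:30 = 11:50 AM UTC on Jan 2.
Add 11 hours and 15 minutes travel time → 11:05 PM UTC.
Bellhaven is UTC+12:45, so local arrival = 11:05 PM + 12:45 = 11:50 AM on Jan 3.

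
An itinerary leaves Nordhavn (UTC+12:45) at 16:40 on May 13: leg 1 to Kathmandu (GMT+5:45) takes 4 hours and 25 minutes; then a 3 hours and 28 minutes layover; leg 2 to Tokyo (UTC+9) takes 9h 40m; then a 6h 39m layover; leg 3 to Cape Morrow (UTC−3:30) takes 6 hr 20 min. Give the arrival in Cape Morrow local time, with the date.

Convert departure to UTC: 16:40 − 12:45 = 03:55 UTC on May 13.
Add 4 hours and 25 minutes leg 1 → 08:20 UTC.
Add 3 hours 28 minutes layover in Kathmandu → 11:48 UTC.
Add 9 hours 40 minutes leg 2 → 21:28 UTC.
Add 6 hours 39 minutes layover in Tokyo → 04:07 UTC (May 14).
Add 6 hours 20 minutes leg 3 → 10:27 UTC.
Cape Morrow is UTC−3:30, so local arrival = 10:27 − 3:30 = 06:57 on May 14.

06:57 on May 14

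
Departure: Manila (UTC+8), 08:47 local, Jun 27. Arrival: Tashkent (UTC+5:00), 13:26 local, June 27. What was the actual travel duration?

7 hours 39 minutes

Departure in UTC: 08:47 − 8:00 = 00:47 on Jun 27.
Arrival in UTC: 13:26 − 5:00 = 08:26 on Jun 27.
Elapsed = 08:26 − 00:47 = 7 hours 39 minutes.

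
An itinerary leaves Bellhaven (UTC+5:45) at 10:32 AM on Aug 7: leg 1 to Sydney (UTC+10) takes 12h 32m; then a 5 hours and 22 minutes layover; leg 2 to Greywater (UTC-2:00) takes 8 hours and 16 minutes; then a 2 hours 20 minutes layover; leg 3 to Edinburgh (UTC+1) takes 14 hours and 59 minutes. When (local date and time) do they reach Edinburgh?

Convert departure to UTC: 10:32 AM − 5:45 = 4:47 AM UTC on Aug 7.
Add 12 hours and 32 minutes leg 1 → 5:19 PM UTC.
Add 5 hours 22 minutes layover in Sydney → 10:41 PM UTC.
Add 8 hours and 16 minutes leg 2 → 6:57 AM UTC (Aug 8).
Add 2 hours and 20 minutes layover in Greywater → 9:17 AM UTC.
Add 14 hours 59 minutes leg 3 → 12:16 AM UTC (Aug 9).
Edinburgh is UTC+1:00, so local arrival = 12:16 AM + 1:00 = 1:16 AM on Aug 9.

1:16 AM on August 9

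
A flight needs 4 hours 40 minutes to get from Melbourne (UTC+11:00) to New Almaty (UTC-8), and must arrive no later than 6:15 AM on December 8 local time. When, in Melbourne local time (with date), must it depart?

8:35 PM on Dec 8

Target arrival in UTC: 6:15 AM + 8:00 = 2:15 PM on Dec 8.
Subtract 4 hours 40 minutes → departure 9:35 AM UTC on Dec 8.
Melbourne is UTC+11:00: 9:35 AM + 11:00 = 8:35 PM on Dec 8.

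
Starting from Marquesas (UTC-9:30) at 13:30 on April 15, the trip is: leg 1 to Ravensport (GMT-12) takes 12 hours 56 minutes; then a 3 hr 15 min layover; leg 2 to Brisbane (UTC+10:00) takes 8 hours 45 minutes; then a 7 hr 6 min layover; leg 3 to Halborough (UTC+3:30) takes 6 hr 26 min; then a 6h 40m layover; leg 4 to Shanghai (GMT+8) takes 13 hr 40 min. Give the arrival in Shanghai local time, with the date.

Convert departure to UTC: 13:30 + 9:30 = 23:00 UTC on Apr 15.
Add 12 hours 56 minutes leg 1 → 11:56 UTC (Apr 16).
Add 3 hours and 15 minutes layover in Ravensport → 15:11 UTC.
Add 8 hours and 45 minutes leg 2 → 23:56 UTC.
Add 7 hours 6 minutes layover in Brisbane → 07:02 UTC (Apr 17).
Add 6 hours and 26 minutes leg 3 → 13:28 UTC.
Add 6 hours 40 minutes layover in Halborough → 20:08 UTC.
Add 13 hours 40 minutes leg 4 → 09:48 UTC (Apr 18).
Shanghai is UTC+8:00, so local arrival = 09:48 + 8:00 = 17:48 on Apr 18.

17:48 on Apr 18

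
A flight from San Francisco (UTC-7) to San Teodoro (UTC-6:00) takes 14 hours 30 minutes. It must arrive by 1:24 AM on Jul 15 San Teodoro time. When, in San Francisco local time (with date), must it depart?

Target arrival in UTC: 1:24 AM + 6:00 = 7:24 AM on Jul 15.
Subtract 14 hours and 30 minutes → departure 4:54 PM UTC on Jul 14.
San Francisco is UTC−7:00: 4:54 PM − 7:00 = 9:54 AM on Jul 14.

9:54 AM on Jul 14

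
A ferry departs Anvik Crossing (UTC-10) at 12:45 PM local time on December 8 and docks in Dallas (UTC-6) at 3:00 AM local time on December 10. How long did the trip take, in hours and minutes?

Departure in UTC: 12:45 PM + 10:00 = 10:45 PM on Dec 8.
Arrival in UTC: 3:00 AM + 6:00 = 9:00 AM on Dec 10.
Elapsed = 9:00 AM − 10:45 PM (+2 days) = 34 hours 15 minutes.

34 hours 15 minutes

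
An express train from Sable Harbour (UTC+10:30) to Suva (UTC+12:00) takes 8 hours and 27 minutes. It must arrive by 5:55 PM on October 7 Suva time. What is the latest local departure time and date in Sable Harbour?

Target arrival in UTC: 5:55 PM − 12:00 = 5:55 AM on Oct 7.
Subtract 8 hours and 27 minutes → departure 9:28 PM UTC on Oct 6.
Sable Harbour is UTC+10:30: 9:28 PM + 10:30 = 7:58 AM on Oct 7.

7:58 AM on October 7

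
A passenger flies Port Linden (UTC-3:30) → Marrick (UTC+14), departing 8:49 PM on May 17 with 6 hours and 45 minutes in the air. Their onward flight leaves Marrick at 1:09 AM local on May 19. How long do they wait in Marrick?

Convert departure to UTC: 8:49 PM + 3:30 = 12:19 AM UTC on May 18.
Add 6 hours 45 minutes flight time → 7:04 AM UTC.
Marrick is UTC+14:00, so local arrival = 7:04 AM + 14:00 = 9:04 PM on May 18.
Layover = 1:09 AM − 9:04 PM (+1 day) = 4 hours 5 minutes.

4 hours 5 minutes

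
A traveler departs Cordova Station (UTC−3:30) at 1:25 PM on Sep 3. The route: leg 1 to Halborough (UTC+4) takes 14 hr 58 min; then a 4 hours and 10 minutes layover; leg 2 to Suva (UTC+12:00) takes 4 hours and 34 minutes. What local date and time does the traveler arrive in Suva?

Convert departure to UTC: 1:25 PM + 3:30 = 4:55 PM UTC on Sep 3.
Add 14 hours 58 minutes leg 1 → 7:53 AM UTC (Sep 4).
Add 4 hours 10 minutes layover in Halborough → 12:03 PM UTC.
Add 4 hours and 34 minutes leg 2 → 4:37 PM UTC.
Suva is UTC+12:00, so local arrival = 4:37 PM + 12:00 = 4:37 AM on Sep 5.

4:37 AM on Sep 5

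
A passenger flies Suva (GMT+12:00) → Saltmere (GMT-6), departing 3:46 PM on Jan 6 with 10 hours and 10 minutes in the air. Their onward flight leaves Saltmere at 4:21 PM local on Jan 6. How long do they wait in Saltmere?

8 hours 25 minutes

Convert departure to UTC: 3:46 PM − 12:00 = 3:46 AM UTC on Jan 6.
Add 10 hours and 10 minutes flight time → 1:56 PM UTC.
Saltmere is UTC−6:00, so local arrival = 1:56 PM − 6:00 = 7:56 AM on Jan 6.
Layover = 4:21 PM − 7:56 AM = 8 hours 25 minutes.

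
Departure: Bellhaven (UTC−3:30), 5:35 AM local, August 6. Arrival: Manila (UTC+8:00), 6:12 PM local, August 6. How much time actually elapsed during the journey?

1 hour 7 minutes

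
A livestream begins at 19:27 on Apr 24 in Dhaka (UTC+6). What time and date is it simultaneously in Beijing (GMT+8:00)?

Beijing is 2:00 ahead of Dhaka.
Shift by the zone difference: 19:27 + 2:00 = 21:27 on Apr 24 in Beijing.

21:27 on April 24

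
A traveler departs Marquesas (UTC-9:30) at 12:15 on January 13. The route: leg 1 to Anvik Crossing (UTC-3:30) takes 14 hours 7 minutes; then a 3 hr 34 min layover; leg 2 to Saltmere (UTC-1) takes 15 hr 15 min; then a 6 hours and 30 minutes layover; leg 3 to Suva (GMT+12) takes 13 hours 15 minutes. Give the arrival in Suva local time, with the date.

Convert departure to UTC: 12:15 + 9:30 = 21:45 UTC on Jan 13.
Add 14 hours 7 minutes leg 1 → 11:52 UTC (Jan 14).
Add 3 hours and 34 minutes layover in Anvik Crossing → 15:26 UTC.
Add 15 hours 15 minutes leg 2 → 06:41 UTC (Jan 15).
Add 6 hours 30 minutes layover in Saltmere → 13:11 UTC.
Add 13 hours and 15 minutes leg 3 → 02:26 UTC (Jan 16).
Suva is UTC+12:00, so local arrival = 02:26 + 12:00 = 14:26 on Jan 16.

14:26 on January 16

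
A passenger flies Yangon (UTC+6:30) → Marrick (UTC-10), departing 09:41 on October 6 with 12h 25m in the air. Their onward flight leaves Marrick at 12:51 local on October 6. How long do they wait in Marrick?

7 hours 15 minutes

Convert departure to UTC: 09:41 − 6:30 = 03:11 UTC on Oct 6.
Add 12 hours and 25 minutes flight time → 15:36 UTC.
Marrick is UTC−10:00, so local arrival = 15:36 − 10:00 = 05:36 on Oct 6.
Layover = 12:51 − 05:36 = 7 hours 15 minutes.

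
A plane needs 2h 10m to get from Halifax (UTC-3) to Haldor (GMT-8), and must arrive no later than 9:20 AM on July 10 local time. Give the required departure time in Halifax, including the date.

12:10 PM on Jul 10

Target arrival in UTC: 9:20 AM + 8:00 = 5:20 PM on Jul 10.
Subtract 2 hours 10 minutes → departure 3:10 PM UTC on Jul 10.
Halifax is UTC−3:00: 3:10 PM − 3:00 = 12:10 PM on Jul 10.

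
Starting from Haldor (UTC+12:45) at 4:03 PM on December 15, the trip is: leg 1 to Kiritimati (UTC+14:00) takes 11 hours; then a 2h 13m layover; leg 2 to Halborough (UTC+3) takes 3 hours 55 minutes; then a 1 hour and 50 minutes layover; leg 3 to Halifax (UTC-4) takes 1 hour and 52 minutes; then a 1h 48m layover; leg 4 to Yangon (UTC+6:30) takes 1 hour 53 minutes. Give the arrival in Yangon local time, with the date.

10:19 AM on Dec 16

Convert departure to UTC: 4:03 PM − 12:45 = 3:18 AM UTC on Dec 15.
Add 11 hours leg 1 → 2:18 PM UTC.
Add 2 hours and 13 minutes layover in Kiritimati → 4:31 PM UTC.
Add 3 hours 55 minutes leg 2 → 8:26 PM UTC.
Add 1 hour and 50 minutes layover in Halborough → 10:16 PM UTC.
Add 1 hour 52 minutes leg 3 → 12:08 AM UTC (Dec 16).
Add 1 hour 48 minutes layover in Halifax → 1:56 AM UTC.
Add 1 hour and 53 minutes leg 4 → 3:49 AM UTC.
Yangon is UTC+6:30, so local arrival = 3:49 AM + 6:30 = 10:19 AM on Dec 16.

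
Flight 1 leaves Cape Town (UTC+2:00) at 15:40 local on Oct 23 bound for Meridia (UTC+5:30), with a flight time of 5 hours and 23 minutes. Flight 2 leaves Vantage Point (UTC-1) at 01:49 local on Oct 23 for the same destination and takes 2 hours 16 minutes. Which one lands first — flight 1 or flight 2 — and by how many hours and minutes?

Flight 1 in UTC: 15:40 − 2:00 = 13:40 on Oct 23.
+5 hours and 23 minutes → arrive 19:03 UTC on Oct 23.
Flight 2 in UTC: 01:49 + 1:00 = 02:49 on Oct 23.
+2 hours 16 minutes → arrive 05:05 UTC on Oct 23.
Flight 2 lands earlier by 13 hours 58 minutes.

the second, by 13 hours 58 minutes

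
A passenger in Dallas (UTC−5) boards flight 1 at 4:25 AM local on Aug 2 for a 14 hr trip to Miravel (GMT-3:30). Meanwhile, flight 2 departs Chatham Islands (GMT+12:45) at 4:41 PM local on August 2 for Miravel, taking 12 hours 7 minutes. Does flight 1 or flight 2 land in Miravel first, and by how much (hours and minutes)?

the second, by 7 hours 22 minutes

Flight 1 in UTC: 4:25 AM + 5:00 = 9:25 AM on Aug 2.
+14 hours → arrive 11:25 PM UTC on Aug 2.
Flight 2 in UTC: 4:41 PM − 12:45 = 3:56 AM on Aug 2.
+12 hours 7 minutes → arrive 4:03 PM UTC on Aug 2.
Flight 2 lands earlier by 7 hours 22 minutes.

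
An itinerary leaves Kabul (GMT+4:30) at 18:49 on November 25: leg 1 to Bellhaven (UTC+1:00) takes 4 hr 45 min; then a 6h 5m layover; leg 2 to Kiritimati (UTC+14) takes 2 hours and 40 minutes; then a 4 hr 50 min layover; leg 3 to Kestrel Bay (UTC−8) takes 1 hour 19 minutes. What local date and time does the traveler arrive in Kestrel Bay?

01:58 on Nov 26

Convert departure to UTC: 18:49 − 4:30 = 14:19 UTC on Nov 25.
Add 4 hours and 45 minutes leg 1 → 19:04 UTC.
Add 6 hours and 5 minutes layover in Bellhaven → 01:09 UTC (Nov 26).
Add 2 hours 40 minutes leg 2 → 03:49 UTC.
Add 4 hours and 50 minutes layover in Kiritimati → 08:39 UTC.
Add 1 hour and 19 minutes leg 3 → 09:58 UTC.
Kestrel Bay is UTC−8:00, so local arrival = 09:58 − 8:00 = 01:58 on Nov 26.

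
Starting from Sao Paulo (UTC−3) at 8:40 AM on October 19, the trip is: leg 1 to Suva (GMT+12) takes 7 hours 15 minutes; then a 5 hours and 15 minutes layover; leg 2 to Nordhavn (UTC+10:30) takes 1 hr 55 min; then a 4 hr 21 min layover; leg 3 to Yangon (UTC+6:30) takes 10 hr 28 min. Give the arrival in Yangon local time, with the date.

11:24 PM on October 20

Convert departure to UTC: 8:40 AM + 3:00 = 11:40 AM UTC on Oct 19.
Add 7 hours 15 minutes leg 1 → 6:55 PM UTC.
Add 5 hours 15 minutes layover in Suva → 12:10 AM UTC (Oct 20).
Add 1 hour and 55 minutes leg 2 → 2:05 AM UTC.
Add 4 hours 21 minutes layover in Nordhavn → 6:26 AM UTC.
Add 10 hours and 28 minutes leg 3 → 4:54 PM UTC.
Yangon is UTC+6:30, so local arrival = 4:54 PM + 6:30 = 11:24 PM on Oct 20.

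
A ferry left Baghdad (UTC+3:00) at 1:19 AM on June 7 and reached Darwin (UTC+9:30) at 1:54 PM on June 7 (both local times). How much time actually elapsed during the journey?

Departure in UTC: 1:19 AM − 3:00 = 10:19 PM on Jun 6.
Arrival in UTC: 1:54 PM − 9:30 = 4:24 AM on Jun 7.
Elapsed = 4:24 AM − 10:19 PM (+1 day) = 6 hours 5 minutes.

6 hours 5 minutes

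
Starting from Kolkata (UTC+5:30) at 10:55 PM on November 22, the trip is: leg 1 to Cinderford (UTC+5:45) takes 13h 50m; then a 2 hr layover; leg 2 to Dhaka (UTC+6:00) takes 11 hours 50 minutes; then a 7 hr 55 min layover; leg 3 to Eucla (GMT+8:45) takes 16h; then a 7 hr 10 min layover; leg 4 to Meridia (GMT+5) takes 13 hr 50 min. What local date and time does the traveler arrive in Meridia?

Convert departure to UTC: 10:55 PM − 5:30 = 5:25 PM UTC on Nov 22.
Add 13 hours 50 minutes leg 1 → 7:15 AM UTC (Nov 23).
Add 2 hours layover in Cinderford → 9:15 AM UTC.
Add 11 hours and 50 minutes leg 2 → 9:05 PM UTC.
Add 7 hours and 55 minutes layover in Dhaka → 5:00 AM UTC (Nov 24).
Add 16 hours leg 3 → 9:00 PM UTC.
Add 7 hours and 10 minutes layover in Eucla → 4:10 AM UTC (Nov 25).
Add 13 hours and 50 minutes leg 4 → 6:00 PM UTC.
Meridia is UTC+5:00, so local arrival = 6:00 PM + 5:00 = 11:00 PM on Nov 25.

11:00 PM on November 25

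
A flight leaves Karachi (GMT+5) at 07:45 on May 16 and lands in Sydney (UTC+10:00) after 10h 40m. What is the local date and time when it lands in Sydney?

23:25 on May 16

Sydney is 5:00 ahead of Karachi.
After 10 hours 40 minutes it is 18:25 in Karachi.
Shift by the zone difference: 18:25 + 5:00 = 23:25 on May 16 in Sydney.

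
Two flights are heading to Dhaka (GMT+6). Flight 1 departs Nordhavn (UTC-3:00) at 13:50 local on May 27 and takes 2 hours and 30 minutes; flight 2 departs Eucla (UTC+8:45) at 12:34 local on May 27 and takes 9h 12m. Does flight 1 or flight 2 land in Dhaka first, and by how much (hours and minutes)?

Flight 1 in UTC: 13:50 + 3:00 = 16:50 on May 27.
+2 hours 30 minutes → arrive 19:20 UTC on May 27.
Flight 2 in UTC: 12:34 − 8:45 = 03:49 on May 27.
+9 hours and 12 minutes → arrive 13:01 UTC on May 27.
Flight 2 lands earlier by 6 hours 19 minutes.

the second, by 6 hours 19 minutes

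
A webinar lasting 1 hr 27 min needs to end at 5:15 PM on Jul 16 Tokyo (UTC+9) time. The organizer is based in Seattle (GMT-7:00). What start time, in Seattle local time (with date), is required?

Target end time in UTC: 5:15 PM − 9:00 = 8:15 AM on Jul 16.
Subtract 1 hour and 27 minutes → start 6:48 AM UTC on Jul 16.
Seattle is UTC−7:00: 6:48 AM − 7:00 = 11:48 PM on Jul 15.

11:48 PM on July 15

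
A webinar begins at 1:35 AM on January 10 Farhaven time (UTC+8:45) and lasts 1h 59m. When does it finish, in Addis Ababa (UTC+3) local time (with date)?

9:49 PM on January 9

Convert start to UTC: 1:35 AM − 8:45 = 4:50 PM UTC on Jan 9.
Add 1 hour 59 minutes duration → 6:49 PM UTC.
Addis Ababa is UTC+3:00, so local end time = 6:49 PM + 3:00 = 9:49 PM on Jan 9.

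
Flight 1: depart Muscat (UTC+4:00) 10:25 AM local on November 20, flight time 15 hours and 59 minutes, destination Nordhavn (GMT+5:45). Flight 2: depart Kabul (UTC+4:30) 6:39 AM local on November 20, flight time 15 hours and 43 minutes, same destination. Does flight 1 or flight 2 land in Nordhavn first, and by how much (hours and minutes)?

the second, by 4 hours 32 minutes

Flight 1 in UTC: 10:25 AM − 4:00 = 6:25 AM on Nov 20.
+15 hours 59 minutes → arrive 10:24 PM UTC on Nov 20.
Flight 2 in UTC: 6:39 AM − 4:30 = 2:09 AM on Nov 20.
+15 hours 43 minutes → arrive 5:52 PM UTC on Nov 20.
Flight 2 lands earlier by 4 hours 32 minutes.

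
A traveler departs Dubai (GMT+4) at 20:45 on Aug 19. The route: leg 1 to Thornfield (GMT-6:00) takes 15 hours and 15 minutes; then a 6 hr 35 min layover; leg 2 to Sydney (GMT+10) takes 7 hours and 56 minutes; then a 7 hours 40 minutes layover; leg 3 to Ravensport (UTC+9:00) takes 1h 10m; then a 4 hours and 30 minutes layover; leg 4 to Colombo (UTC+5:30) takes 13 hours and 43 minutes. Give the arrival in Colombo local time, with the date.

07:04 on Aug 22

Convert departure to UTC: 20:45 − 4:00 = 16:45 UTC on Aug 19.
Add 15 hours 15 minutes leg 1 → 08:00 UTC (Aug 20).
Add 6 hours 35 minutes layover in Thornfield → 14:35 UTC.
Add 7 hours and 56 minutes leg 2 → 22:31 UTC.
Add 7 hours and 40 minutes layover in Sydney → 06:11 UTC (Aug 21).
Add 1 hour and 10 minutes leg 3 → 07:21 UTC.
Add 4 hours 30 minutes layover in Ravensport → 11:51 UTC.
Add 13 hours 43 minutes leg 4 → 01:34 UTC (Aug 22).
Colombo is UTC+5:30, so local arrival = 01:34 + 5:30 = 07:04 on Aug 22.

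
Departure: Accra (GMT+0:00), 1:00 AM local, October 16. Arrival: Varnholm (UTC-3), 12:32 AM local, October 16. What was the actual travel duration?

Departure is already UTC: 1:00 AM on Oct 16.
Arrival in UTC: 12:32 AM + 3:00 = 3:32 AM on Oct 16.
Elapsed = 3:32 AM − 1:00 AM = 2 hours 32 minutes.

2 hours 32 minutes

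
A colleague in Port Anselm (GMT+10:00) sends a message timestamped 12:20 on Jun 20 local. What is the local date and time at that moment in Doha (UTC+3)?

In UTC: 12:20 − 10:00 = 02:20 on Jun 20.
Doha is UTC+3:00: 02:20 + 3:00 = 05:20 on Jun 20.

05:20 on Jun 20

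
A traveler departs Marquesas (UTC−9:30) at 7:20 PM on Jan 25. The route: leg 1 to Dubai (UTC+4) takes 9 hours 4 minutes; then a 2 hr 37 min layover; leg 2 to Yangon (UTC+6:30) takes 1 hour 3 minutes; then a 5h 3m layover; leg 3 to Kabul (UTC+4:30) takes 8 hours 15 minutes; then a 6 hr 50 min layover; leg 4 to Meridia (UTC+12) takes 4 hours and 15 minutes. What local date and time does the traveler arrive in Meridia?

5:57 AM on Jan 28

Convert departure to UTC: 7:20 PM + 9:30 = 4:50 AM UTC on Jan 26.
Add 9 hours 4 minutes leg 1 → 1:54 PM UTC.
Add 2 hours and 37 minutes layover in Dubai → 4:31 PM UTC.
Add 1 hour 3 minutes leg 2 → 5:34 PM UTC.
Add 5 hours 3 minutes layover in Yangon → 10:37 PM UTC.
Add 8 hours and 15 minutes leg 3 → 6:52 AM UTC (Jan 27).
Add 6 hours 50 minutes layover in Kabul → 1:42 PM UTC.
Add 4 hours and 15 minutes leg 4 → 5:57 PM UTC.
Meridia is UTC+12:00, so local arrival = 5:57 PM + 12:00 = 5:57 AM on Jan 28.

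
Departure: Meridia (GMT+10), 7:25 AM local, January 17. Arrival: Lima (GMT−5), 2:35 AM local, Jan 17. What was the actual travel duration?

Departure in UTC: 7:25 AM − 10:00 = 9:25 PM on Jan 16.
Arrival in UTC: 2:35 AM + 5:00 = 7:35 AM on Jan 17.
Elapsed = 7:35 AM − 9:25 PM (+1 day) = 10 hours 10 minutes.

10 hours 10 minutes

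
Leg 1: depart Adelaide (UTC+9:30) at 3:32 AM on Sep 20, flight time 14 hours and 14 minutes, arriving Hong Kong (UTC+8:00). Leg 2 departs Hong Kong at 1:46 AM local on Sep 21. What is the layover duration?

9 hours 30 minutes

Convert departure to UTC: 3:32 AM − 9:30 = 6:02 PM UTC on Sep 19.
Add 14 hours and 14 minutes flight time → 8:16 AM UTC (Sep 20).
Hong Kong is UTC+8:00, so local arrival = 8:16 AM + 8:00 = 4:16 PM on Sep 20.
Layover = 1:46 AM − 4:16 PM (+1 day) = 9 hours 30 minutes.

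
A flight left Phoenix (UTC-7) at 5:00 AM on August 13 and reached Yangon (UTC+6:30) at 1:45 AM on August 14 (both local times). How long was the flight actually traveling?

Yangon is 13:30 ahead of Phoenix.
Clock-face elapsed time (ignoring zones) is 20 hours 45 minutes.
Actual elapsed = 20 hours 45 minutes − 13:30 = 7 hours 15 minutes.

7 hours 15 minutes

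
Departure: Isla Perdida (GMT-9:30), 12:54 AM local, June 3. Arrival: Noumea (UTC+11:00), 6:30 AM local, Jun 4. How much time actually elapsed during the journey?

Departure in UTC: 12:54 AM + 9:30 = 10:24 AM on Jun 3.
Arrival in UTC: 6:30 AM − 11:00 = 7:30 PM on Jun 3.
Elapsed = 7:30 PM − 10:24 AM = 9 hours 6 minutes.

9 hours 6 minutes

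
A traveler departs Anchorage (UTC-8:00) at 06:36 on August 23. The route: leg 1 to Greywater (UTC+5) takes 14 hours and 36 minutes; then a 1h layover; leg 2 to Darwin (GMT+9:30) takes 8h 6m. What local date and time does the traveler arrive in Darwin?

23:48 on August 24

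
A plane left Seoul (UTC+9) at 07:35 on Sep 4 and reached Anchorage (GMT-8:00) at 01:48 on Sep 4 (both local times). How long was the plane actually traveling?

Departure in UTC: 07:35 − 9:00 = 22:35 on Sep 3.
Arrival in UTC: 01:48 + 8:00 = 09:48 on Sep 4.
Elapsed = 09:48 − 22:35 (+1 day) = 11 hours 13 minutes.

11 hours 13 minutes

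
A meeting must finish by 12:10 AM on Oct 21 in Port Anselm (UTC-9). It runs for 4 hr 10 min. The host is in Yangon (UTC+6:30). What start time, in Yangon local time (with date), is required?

11:30 AM on Oct 21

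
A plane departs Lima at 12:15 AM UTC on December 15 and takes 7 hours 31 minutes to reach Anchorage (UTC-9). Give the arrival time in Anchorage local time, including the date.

Departure is given in UTC: 12:15 AM on Dec 15.
Add 7 hours 31 minutes → 7:46 AM UTC.
Anchorage is UTC−9:00: 7:46 AM − 9:00 = 10:46 PM on Dec 14.

10:46 PM on Dec 14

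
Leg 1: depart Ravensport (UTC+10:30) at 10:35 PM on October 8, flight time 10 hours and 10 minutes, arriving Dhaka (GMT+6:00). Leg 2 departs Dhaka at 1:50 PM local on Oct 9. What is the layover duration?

9 hours 35 minutes

Convert departure to UTC: 10:35 PM − 10:30 = 12:05 PM UTC on Oct 8.
Add 10 hours 10 minutes flight time → 10:15 PM UTC.
Dhaka is UTC+6:00, so local arrival = 10:15 PM + 6:00 = 4:15 AM on Oct 9.
Layover = 1:50 PM − 4:15 AM = 9 hours 35 minutes.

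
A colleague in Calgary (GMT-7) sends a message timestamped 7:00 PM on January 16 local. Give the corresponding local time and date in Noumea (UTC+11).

In UTC: 7:00 PM + 7:00 = 2:00 AM on Jan 17.
Noumea is UTC+11:00: 2:00 AM + 11:00 = 1:00 PM on Jan 17.

1:00 PM on Jan 17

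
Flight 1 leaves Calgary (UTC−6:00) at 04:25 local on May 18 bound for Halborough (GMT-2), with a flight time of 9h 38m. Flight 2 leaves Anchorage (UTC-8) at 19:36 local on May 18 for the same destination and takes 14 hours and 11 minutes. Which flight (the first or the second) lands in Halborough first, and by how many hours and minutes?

Flight 1 in UTC: 04:25 + 6:00 = 10:25 on May 18.
+9 hours 38 minutes → arrive 20:03 UTC on May 18.
Flight 2 in UTC: 19:36 + 8:00 = 03:36 on May 19.
+14 hours 11 minutes → arrive 17:47 UTC on May 19.
Flight 1 lands earlier by 21 hours 44 minutes.

the first, by 21 hours 44 minutes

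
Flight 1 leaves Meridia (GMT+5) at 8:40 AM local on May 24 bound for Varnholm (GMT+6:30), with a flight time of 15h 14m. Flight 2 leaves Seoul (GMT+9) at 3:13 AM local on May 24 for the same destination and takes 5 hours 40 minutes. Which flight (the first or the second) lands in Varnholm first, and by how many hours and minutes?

Flight 1 in UTC: 8:40 AM − 5:00 = 3:40 AM on May 24.
+15 hours and 14 minutes → arrive 6:54 PM UTC on May 24.
Flight 2 in UTC: 3:13 AM − 9:00 = 6:13 PM on May 23.
+5 hours 40 minutes → arrive 11:53 PM UTC on May 23.
Flight 2 lands earlier by 19 hours 1 minute.

the second, by 19 hours 1 minute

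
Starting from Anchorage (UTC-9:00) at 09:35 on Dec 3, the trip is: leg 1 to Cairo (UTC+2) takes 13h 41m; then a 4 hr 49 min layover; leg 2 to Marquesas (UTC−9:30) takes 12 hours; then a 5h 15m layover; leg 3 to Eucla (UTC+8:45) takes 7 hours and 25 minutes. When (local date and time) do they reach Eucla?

22:30 on December 5

Convert departure to UTC: 09:35 + 9:00 = 18:35 UTC on Dec 3.
Add 13 hours 41 minutes leg 1 → 08:16 UTC (Dec 4).
Add 4 hours and 49 minutes layover in Cairo → 13:05 UTC.
Add 12 hours leg 2 → 01:05 UTC (Dec 5).
Add 5 hours and 15 minutes layover in Marquesas → 06:20 UTC.
Add 7 hours 25 minutes leg 3 → 13:45 UTC.
Eucla is UTC+8:45, so local arrival = 13:45 + 8:45 = 22:30 on Dec 5.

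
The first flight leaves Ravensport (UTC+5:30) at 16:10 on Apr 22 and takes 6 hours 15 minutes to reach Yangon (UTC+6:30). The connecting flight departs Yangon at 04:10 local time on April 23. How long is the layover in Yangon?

4 hours 45 minutes

Convert departure to UTC: 16:10 − 5:30 = 10:40 UTC on Apr 22.
Add 6 hours 15 minutes flight time → 16:55 UTC.
Yangon is UTC+6:30, so local arrival = 16:55 + 6:30 = 23:25 on Apr 22.
Layover = 04:10 − 23:25 (+1 day) = 4 hours 45 minutes.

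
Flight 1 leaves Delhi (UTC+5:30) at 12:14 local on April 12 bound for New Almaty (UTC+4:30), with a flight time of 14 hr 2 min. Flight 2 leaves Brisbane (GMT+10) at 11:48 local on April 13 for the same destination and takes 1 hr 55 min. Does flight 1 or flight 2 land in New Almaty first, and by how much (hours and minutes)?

Flight 1 in UTC: 12:14 − 5:30 = 06:44 on Apr 12.
+14 hours and 2 minutes → arrive 20:46 UTC on Apr 12.
Flight 2 in UTC: 11:48 − 10:00 = 01:48 on Apr 13.
+1 hour and 55 minutes → arrive 03:43 UTC on Apr 13.
Flight 1 lands earlier by 6 hours 57 minutes.

the first, by 6 hours 57 minutes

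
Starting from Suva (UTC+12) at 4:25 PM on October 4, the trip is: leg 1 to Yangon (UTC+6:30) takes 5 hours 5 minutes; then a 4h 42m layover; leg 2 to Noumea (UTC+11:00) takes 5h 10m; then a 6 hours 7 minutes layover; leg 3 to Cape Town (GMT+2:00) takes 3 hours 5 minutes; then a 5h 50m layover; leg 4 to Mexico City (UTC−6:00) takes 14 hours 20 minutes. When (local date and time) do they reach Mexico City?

6:44 PM on Oct 5

Convert departure to UTC: 4:25 PM − 12:00 = 4:25 AM UTC on Oct 4.
Add 5 hours 5 minutes leg 1 → 9:30 AM UTC.
Add 4 hours 42 minutes layover in Yangon → 2:12 PM UTC.
Add 5 hours 10 minutes leg 2 → 7:22 PM UTC.
Add 6 hours and 7 minutes layover in Noumea → 1:29 AM UTC (Oct 5).
Add 3 hours and 5 minutes leg 3 → 4:34 AM UTC.
Add 5 hours 50 minutes layover in Cape Town → 10:24 AM UTC.
Add 14 hours 20 minutes leg 4 → 12:44 AM UTC (Oct 6).
Mexico City is UTC−6:00, so local arrival = 12:44 AM − 6:00 = 6:44 PM on Oct 5.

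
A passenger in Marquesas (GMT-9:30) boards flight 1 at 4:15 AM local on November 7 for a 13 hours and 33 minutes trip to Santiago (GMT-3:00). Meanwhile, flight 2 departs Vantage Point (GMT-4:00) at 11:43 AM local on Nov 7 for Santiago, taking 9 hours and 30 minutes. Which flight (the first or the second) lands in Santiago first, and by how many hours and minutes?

the second, by 2 hours 5 minutes

Flight 1 in UTC: 4:15 AM + 9:30 = 1:45 PM on Nov 7.
+13 hours 33 minutes → arrive 3:18 AM UTC on Nov 8.
Flight 2 in UTC: 11:43 AM + 4:00 = 3:43 PM on Nov 7.
+9 hours and 30 minutes → arrive 1:13 AM UTC on Nov 8.
Flight 2 lands earlier by 2 hours 5 minutes.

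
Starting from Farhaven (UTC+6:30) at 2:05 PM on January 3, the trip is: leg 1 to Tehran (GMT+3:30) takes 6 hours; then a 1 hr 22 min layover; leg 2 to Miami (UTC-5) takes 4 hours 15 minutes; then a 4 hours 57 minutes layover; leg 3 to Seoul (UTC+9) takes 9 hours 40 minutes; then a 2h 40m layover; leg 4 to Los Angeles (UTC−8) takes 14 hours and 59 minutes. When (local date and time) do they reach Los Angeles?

Convert departure to UTC: 2:05 PM − 6:30 = 7:35 AM UTC on Jan 3.
Add 6 hours leg 1 → 1:35 PM UTC.
Add 1 hour 22 minutes layover in Tehran → 2:57 PM UTC.
Add 4 hours 15 minutes leg 2 → 7:12 PM UTC.
Add 4 hours 57 minutes layover in Miami → 12:09 AM UTC (Jan 4).
Add 9 hours 40 minutes leg 3 → 9:49 AM UTC.
Add 2 hours 40 minutes layover in Seoul → 12:29 PM UTC.
Add 14 hours 59 minutes leg 4 → 3:28 AM UTC (Jan 5).
Los Angeles is UTC−8:00, so local arrival = 3:28 AM − 8:00 = 7:28 PM on Jan 4.

7:28 PM on January 4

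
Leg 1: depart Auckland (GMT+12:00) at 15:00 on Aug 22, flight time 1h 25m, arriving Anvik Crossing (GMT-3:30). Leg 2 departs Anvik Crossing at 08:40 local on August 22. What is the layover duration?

7 hours 45 minutes

Convert departure to UTC: 15:00 − 12:00 = 03:00 UTC on Aug 22.
Add 1 hour and 25 minutes flight time → 04:25 UTC.
Anvik Crossing is UTC−3:30, so local arrival = 04:25 − 3:30 = 00:55 on Aug 22.
Layover = 08:40 − 00:55 = 7 hours 45 minutes.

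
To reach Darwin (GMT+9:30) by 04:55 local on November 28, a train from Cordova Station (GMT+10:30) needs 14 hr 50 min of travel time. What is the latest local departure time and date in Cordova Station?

Target arrival in UTC: 04:55 − 9:30 = 19:25 on Nov 27.
Subtract 14 hours 50 minutes → departure 04:35 UTC on Nov 27.
Cordova Station is UTC+10:30: 04:35 + 10:30 = 15:05 on Nov 27.

15:05 on November 27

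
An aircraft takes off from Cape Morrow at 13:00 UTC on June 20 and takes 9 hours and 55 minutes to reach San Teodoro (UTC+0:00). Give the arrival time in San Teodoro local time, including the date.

22:55 on June 20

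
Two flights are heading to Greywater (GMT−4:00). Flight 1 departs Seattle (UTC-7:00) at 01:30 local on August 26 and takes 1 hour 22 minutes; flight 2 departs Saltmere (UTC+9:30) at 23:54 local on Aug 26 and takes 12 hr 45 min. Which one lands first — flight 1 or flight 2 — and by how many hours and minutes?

the first, by 17 hours 17 minutes

Flight 1 in UTC: 01:30 + 7:00 = 08:30 on Aug 26.
+1 hour and 22 minutes → arrive 09:52 UTC on Aug 26.
Flight 2 in UTC: 23:54 − 9:30 = 14:24 on Aug 26.
+12 hours and 45 minutes → arrive 03:09 UTC on Aug 27.
Flight 1 lands earlier by 17 hours 17 minutes.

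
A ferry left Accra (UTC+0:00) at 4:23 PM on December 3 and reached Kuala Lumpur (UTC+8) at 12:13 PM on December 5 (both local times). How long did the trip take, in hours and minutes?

35 hours 50 minutes

Departure is already UTC: 4:23 PM on Dec 3.
Arrival in UTC: 12:13 PM − 8:00 = 4:13 AM on Dec 5.
Elapsed = 4:13 AM − 4:23 PM (+2 days) = 35 hours 50 minutes.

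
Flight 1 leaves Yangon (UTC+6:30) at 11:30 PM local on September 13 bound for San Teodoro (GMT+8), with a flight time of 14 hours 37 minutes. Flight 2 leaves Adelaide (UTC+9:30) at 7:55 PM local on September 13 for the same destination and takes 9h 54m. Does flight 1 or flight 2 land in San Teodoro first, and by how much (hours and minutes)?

the second, by 11 hours 18 minutes

Flight 1 in UTC: 11:30 PM − 6:30 = 5:00 PM on Sep 13.
+14 hours and 37 minutes → arrive 7:37 AM UTC on Sep 14.
Flight 2 in UTC: 7:55 PM − 9:30 = 10:25 AM on Sep 13.
+9 hours and 54 minutes → arrive 8:19 PM UTC on Sep 13.
Flight 2 lands earlier by 11 hours 18 minutes.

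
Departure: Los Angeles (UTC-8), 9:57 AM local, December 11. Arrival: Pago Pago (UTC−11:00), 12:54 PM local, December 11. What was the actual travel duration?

5 hours 57 minutes

Pago Pago is 3:00 behind Los Angeles.
Clock-face elapsed time (ignoring zones) is 2 hours 57 minutes.
Actual elapsed = 2 hours 57 minutes + 3:00 = 5 hours 57 minutes.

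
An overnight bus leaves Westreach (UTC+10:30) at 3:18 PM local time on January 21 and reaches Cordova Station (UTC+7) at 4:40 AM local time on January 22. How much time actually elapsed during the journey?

16 hours 52 minutes

Departure in UTC: 3:18 PM − 10:30 = 4:48 AM on Jan 21.
Arrival in UTC: 4:40 AM − 7:00 = 9:40 PM on Jan 21.
Elapsed = 9:40 PM − 4:48 AM = 16 hours 52 minutes.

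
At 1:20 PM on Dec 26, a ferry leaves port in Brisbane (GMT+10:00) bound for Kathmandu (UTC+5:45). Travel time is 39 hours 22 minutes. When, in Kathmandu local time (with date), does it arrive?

12:27 AM on December 28

Convert departure to UTC: 1:20 PM − 10:00 = 3:20 AM UTC on Dec 26.
Add 39 hours 22 minutes travel time → 6:42 PM UTC (Dec 27).
Kathmandu is UTC+5:45, so local arrival = 6:42 PM + 5:45 = 12:27 AM on Dec 28.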